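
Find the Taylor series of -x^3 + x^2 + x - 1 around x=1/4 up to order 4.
-45/64 + 21·(x - 1/4)/16 + (x - 1/4)^2/4 - (x - 1/4)^3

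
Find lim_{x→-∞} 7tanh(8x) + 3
Evaluate the dominant behaviour as x → -∞; each term tends to a finite value or vanishes.
Limit = -4.

Final answer: -4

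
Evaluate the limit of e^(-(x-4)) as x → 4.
Direct substitution at x = 4 gives 1.

Final answer: 1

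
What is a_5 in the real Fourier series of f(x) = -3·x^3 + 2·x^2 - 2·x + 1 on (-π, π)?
a_5 = (1/π) ∫_{-π}^{π} f(x)·cos(5x) dx.
Evaluate the integral (use parity and integration by parts as needed): a_5 = -8/25.

Final answer: -8/25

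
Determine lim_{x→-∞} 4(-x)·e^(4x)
This is a 0·∞ indeterminate form at x → -∞.
Rewrite the product as 4(-x) / e^(-4x) (an ∞/∞ form) and apply L'Hôpital, or use the standard hierarchy e^(4|x|) ≫ |(-x)| as x → -∞.
The indeterminate product → 0, so the limit = 0.

Final answer: 0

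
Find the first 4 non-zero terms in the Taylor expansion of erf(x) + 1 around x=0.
x^5/(5·√(π)) - 2·x^3/(3·√(π)) + 2·x/√(π) + 1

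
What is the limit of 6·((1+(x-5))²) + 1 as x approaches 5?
Direct substitution at x = 5 gives 7.

Final answer: 7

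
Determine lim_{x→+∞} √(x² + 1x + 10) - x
This is an ∞ − ∞ indeterminate form.
Multiply and divide by the conjugate √(x²+1x + 10) + x; the x² terms cancel, leaving (1x + 10)/(√(x²+1x + 10)+x) → 1/2.
Limit = 1/2.

Final answer: 1/2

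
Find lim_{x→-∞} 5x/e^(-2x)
This is an ∞/∞ indeterminate form as x → -∞.
Compare growth rates of the dominant terms (exponentials ≫ polynomials ≫ logarithms), or apply L'Hôpital's rule; the quotient → 0.
Limit = 0.

Final answer: 0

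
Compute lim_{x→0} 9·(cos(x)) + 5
Direct substitution at x = 0 gives 14.

Final answer: 14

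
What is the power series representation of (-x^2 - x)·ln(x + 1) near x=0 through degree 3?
-x^3/2 - x^2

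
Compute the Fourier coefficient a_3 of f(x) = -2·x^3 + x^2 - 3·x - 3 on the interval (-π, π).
a_3 = (1/π) ∫_{-π}^{π} f(x)·cos(3x) dx.
Evaluate the integral (use parity and integration by parts as needed): a_3 = -4/9.

Final answer: -4/9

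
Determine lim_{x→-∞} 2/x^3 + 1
Evaluate the dominant behaviour as x → -∞; each term tends to a finite value or vanishes.
Limit = 1.

Final answer: 1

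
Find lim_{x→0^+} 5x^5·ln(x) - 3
The product is a 0·∞ indeterminate form at x → 0⁺.
Rewrite the product as 5·ln(x) / x^(-5) and apply L'Hôpital, or use the standard hierarchy x^(-5) ≫ |ln x| as x → 0⁺.
The indeterminate product → 0, so the limit = -3.

Final answer: -3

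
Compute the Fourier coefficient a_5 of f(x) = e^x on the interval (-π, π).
a_5 = (1/π) ∫_{-π}^{π} f(x)·cos(5x) dx.
Evaluate the integral (use parity and integration by parts as needed): a_5 = (1 - e^(2·π))·e^(-π)/(26·π).

Final answer: (1 - e^(2·π))·e^(-π)/(26·π)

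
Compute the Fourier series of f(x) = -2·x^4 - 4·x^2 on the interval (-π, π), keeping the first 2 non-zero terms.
(-80 + 16·π^2)·cos(x) - 2·π^4/5 - 4·π^2/3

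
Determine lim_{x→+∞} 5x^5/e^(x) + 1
The quotient is an ∞/∞ indeterminate form as x → +∞.
The exponential denominator e^(x) dominates the polynomial numerator (e^x ≫ x^5 as x → ∞), so the quotient → 0.
Adding the constant: 0 + 1 = 1. Limit = 1.

Final answer: 1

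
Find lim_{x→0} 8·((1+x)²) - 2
Direct substitution at x = 0 gives 6.

Final answer: 6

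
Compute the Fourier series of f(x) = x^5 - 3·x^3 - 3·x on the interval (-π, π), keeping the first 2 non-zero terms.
(-46·π^2 + 2·π^4 + 270)·sin(x) + (-π^4 - 9 + 8·π^2)·sin(2·x)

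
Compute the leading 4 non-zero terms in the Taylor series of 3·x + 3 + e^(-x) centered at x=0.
-x^3/6 + x^2/2 + 2·x + 4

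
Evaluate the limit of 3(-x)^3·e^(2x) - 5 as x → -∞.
The product is a 0·∞ indeterminate form at x → -∞.
Rewrite the product as 3(-x)^3 / e^(-2x) (an ∞/∞ form) and apply L'Hôpital, or use the standard hierarchy e^(2|x|) ≫ |(-x)^3| as x → -∞.
The indeterminate product → 0, so the limit = -5.

Final answer: -5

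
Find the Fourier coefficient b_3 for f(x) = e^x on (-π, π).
b_3 = (1/π) ∫_{-π}^{π} f(x)·sin(3x) dx.
Evaluate the integral (use parity and integration by parts as needed): b_3 = (-3 + 3·e^(2·π))·e^(-π)/(10·π).

Final answer: (-3 + 3·e^(2·π))·e^(-π)/(10·π)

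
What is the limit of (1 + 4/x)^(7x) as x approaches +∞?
As x → +∞: write (1 + 4/x)^(7x) = ((1 + 4/x)^x)^7 → (e^4)^7 = e^28.
Limit = e^(28).

Final answer: e^(28)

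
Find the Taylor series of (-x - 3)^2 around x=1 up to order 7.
16 + 8·(x - 1) + (x - 1)^2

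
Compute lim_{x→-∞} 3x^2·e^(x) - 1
The product is a 0·∞ indeterminate form at x → -∞.
Rewrite the product as 3x^2 / e^(-x) (an ∞/∞ form) and apply L'Hôpital, or use the standard hierarchy e^(|x|) ≫ |x^2| as x → -∞.
The indeterminate product → 0, so the limit = -1.

Final answer: -1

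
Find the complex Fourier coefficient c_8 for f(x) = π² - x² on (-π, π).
Compute the real Fourier coefficients first: a_8 = -1/16, b_8 = 0.
Then c_8 = (a_8 − i·b_8)/2 = -1/32.

Final answer: -1/32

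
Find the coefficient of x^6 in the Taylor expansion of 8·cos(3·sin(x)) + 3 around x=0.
Expand to order 6: 8·cos(3·sin(x)) + 3 = -277·x^6/10 + 39·x^4 - 36·x^2 + 11 + O(x^7).
The coefficient of x^6 is -277/10.

Final answer: -277/10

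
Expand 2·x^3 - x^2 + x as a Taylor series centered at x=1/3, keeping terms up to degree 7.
8/27 + (x - 1/3) + (x - 1/3)^2 + 2·(x - 1/3)^3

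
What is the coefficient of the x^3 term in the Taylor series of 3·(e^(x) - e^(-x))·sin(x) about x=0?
Expand to order 3: 3·(e^(x) - e^(-x))·sin(x) = 6·x^2 + O(x^4).
The coefficient of x^3 is 0.

Final answer: 0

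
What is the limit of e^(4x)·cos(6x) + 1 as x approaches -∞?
Evaluate the dominant behaviour as x → -∞; each term tends to a finite value or vanishes.
Limit = 1.

Final answer: 1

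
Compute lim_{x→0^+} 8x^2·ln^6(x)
This is a 0·∞ indeterminate form at x → 0⁺.
Rewrite the product as 8·ln^6(x) / x^(-2) and apply L'Hôpital, or use the standard hierarchy x^(-2) ≫ |ln x|^6 as x → 0⁺.
The indeterminate product → 0, so the limit = 0.

Final answer: 0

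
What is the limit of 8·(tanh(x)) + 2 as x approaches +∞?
Evaluate the dominant behaviour as x → +∞; each term tends to a finite value or vanishes.
Limit = 10.

Final answer: 10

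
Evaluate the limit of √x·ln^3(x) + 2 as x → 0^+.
The product is a 0·∞ indeterminate form at x → 0⁺.
Rewrite the product as ln^3(x) / x^(-1/2) and apply L'Hôpital, or use the standard hierarchy x^(-1/2) ≫ |ln x|^3 as x → 0⁺.
The indeterminate product → 0, so the limit = 2.

Final answer: 2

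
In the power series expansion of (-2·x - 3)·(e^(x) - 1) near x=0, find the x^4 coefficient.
Expand to order 4: (-2·x - 3)·(e^(x) - 1) = -11·x^4/24 - 3·x^3/2 - 7·x^2/2 - 3·x + O(x^5).
The coefficient of x^4 is -11/24.

Final answer: -11/24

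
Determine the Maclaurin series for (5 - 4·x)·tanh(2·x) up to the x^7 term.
-2176·x^7/63 - 256·x^6/15 + 64·x^5/3 + 32·x^4/3 - 40·x^3/3 - 8·x^2 + 10·x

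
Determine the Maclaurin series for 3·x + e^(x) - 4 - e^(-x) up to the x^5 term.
x^5/60 + x^3/3 + 5·x - 4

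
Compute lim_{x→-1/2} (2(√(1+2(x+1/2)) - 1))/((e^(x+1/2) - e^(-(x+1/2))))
Both numerator and denominator → 0 as x → -1/2; this is a 0/0 indeterminate form.
Expand each to leading order near x = -1/2: numerator ~ 2·(x + 1/2), denominator ~ 2·(x + 1/2).
The limit of the ratio is 1.

Final answer: 1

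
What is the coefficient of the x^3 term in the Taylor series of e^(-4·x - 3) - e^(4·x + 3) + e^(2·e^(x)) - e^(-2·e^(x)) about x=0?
Expand to order 3: e^(-4·x - 3) - e^(4·x + 3) + e^(2·e^(x)) - e^(-2·e^(x)) = x^3·(-32·e^(3)/3 - 32·e^(-3)/3 - e^(-2)/3 + 11·e^(2)/3) + x^2·(-8·e^(3) - e^(-2) + 8·e^(-3) + 3·e^(2)) + x·(-4·e^(3) - 4·e^(-3) + 2·e^(-2) + 2·e^(2)) - e^(3) - e^(-2) + e^(-3) + e^(2) + O(x^4).
The coefficient of x^3 is -32·e^(3)/3 - 32·e^(-3)/3 - e^(-2)/3 + 11·e^(2)/3.

Final answer: -32·e^(3)/3 - 32·e^(-3)/3 - e^(-2)/3 + 11·e^(2)/3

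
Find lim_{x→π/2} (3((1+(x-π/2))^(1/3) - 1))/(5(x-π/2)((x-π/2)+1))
Both numerator and denominator → 0 as x → π/2; this is a 0/0 indeterminate form.
Expand each to leading order near x = π/2: numerator ~ (x - π/2), denominator ~ 5·(x - π/2).
The limit of the ratio is 1/5.

Final answer: 1/5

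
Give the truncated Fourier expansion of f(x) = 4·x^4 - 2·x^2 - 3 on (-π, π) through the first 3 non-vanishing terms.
(200 - 32·π^2)·cos(x) + (-14 + 8·π^2)·cos(2·x) - 2·π^2/3 - 3 + 4·π^4/5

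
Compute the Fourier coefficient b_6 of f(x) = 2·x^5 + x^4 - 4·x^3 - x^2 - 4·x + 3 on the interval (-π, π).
b_6 = (1/π) ∫_{-π}^{π} f(x)·sin(6x) dx.
Evaluate the integral (use parity and integration by parts as needed): b_6 = -2·π^4/3 + 85/81 + 46·π^2/27.

Final answer: -2·π^4/3 + 85/81 + 46·π^2/27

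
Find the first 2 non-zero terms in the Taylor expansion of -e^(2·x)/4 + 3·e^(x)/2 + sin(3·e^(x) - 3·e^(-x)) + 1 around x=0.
7·x + 9/4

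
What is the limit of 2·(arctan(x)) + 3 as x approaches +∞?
Evaluate the dominant behaviour as x → +∞; each term tends to a finite value or vanishes.
Limit = 3 + π.

Final answer: 3 + π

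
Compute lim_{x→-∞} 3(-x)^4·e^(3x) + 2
The product is a 0·∞ indeterminate form at x → -∞.
Rewrite the product as 3(-x)^4 / e^(-3x) (an ∞/∞ form) and apply L'Hôpital, or use the standard hierarchy e^(3|x|) ≫ |(-x)^4| as x → -∞.
The indeterminate product → 0, so the limit = 2.

Final answer: 2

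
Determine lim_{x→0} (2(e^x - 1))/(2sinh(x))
Both numerator and denominator → 0 as x → 0; this is a 0/0 indeterminate form.
Expand each to leading order near x = 0: numerator ~ 2·x, denominator ~ 2·x.
The limit of the ratio is 1.

Final answer: 1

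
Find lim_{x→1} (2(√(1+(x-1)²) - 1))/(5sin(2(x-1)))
Both numerator and denominator → 0 as x → 1; this is a 0/0 indeterminate form.
Expand each to leading order near x = 1: numerator ~ (x - 1)^2, denominator ~ 10·(x - 1).
The limit of the ratio is 0.

Final answer: 0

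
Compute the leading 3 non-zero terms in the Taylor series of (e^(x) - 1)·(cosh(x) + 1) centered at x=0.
5·x^3/6 + x^2 + 2·x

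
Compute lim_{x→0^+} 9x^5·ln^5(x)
This is a 0·∞ indeterminate form at x → 0⁺.
Rewrite the product as 9·ln^5(x) / x^(-5) and apply L'Hôpital, or use the standard hierarchy x^(-5) ≫ |ln x|^5 as x → 0⁺.
The indeterminate product → 0, so the limit = 0.

Final answer: 0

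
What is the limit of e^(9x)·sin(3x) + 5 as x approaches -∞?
Evaluate the dominant behaviour as x → -∞; each term tends to a finite value or vanishes.
Limit = 5.

Final answer: 5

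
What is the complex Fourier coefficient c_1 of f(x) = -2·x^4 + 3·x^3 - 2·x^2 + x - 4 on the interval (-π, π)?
Compute the real Fourier coefficients first: a_1 = -88 + 16·π^2, b_1 = -34 + 6·π^2.
Then c_1 = (a_1 − i·b_1)/2 = -44 + 8·π^2 - 3·i·π^2 + 17·i.

Final answer: -44 + 8·π^2 - 3·i·π^2 + 17·i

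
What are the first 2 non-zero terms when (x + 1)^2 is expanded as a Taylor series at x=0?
2·x + 1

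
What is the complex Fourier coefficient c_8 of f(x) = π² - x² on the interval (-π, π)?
Compute the real Fourier coefficients first: a_8 = -1/16, b_8 = 0.
Then c_8 = (a_8 − i·b_8)/2 = -1/32.

Final answer: -1/32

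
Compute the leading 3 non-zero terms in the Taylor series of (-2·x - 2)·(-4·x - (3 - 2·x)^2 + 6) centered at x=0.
-8·x^2 - 10·x + 6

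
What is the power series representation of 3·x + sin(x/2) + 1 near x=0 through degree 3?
-x^3/48 + 7·x/2 + 1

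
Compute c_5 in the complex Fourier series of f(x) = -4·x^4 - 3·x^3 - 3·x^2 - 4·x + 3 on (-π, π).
Compute the real Fourier coefficients first: a_5 = 108/625 + 32·π^2/25, b_5 = -6·π^2/5 - 164/125.
Then c_5 = (a_5 − i·b_5)/2 = 54/625 + 16·π^2/25 + 82·i/125 + 3·i·π^2/5.

Final answer: 54/625 + 16·π^2/25 + 82·i/125 + 3·i·π^2/5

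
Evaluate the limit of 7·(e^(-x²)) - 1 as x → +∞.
Evaluate the dominant behaviour as x → +∞; each term tends to a finite value or vanishes.
Limit = -1.

Final answer: -1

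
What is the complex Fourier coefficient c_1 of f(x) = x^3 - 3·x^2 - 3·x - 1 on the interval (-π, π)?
Compute the real Fourier coefficients first: a_1 = 12, b_1 = -18 + 2·π^2.
Then c_1 = (a_1 − i·b_1)/2 = 6 - i·π^2 + 9·i.

Final answer: 6 - i·π^2 + 9·i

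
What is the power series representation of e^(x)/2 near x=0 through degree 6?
x^6/1440 + x^5/240 + x^4/48 + x^3/12 + x^2/4 + x/2 + 1/2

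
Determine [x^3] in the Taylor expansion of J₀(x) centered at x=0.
Expand to order 3: J₀(x) = 1 - x^2/4 + O(x^4).
The coefficient of x^3 is 0.

Final answer: 0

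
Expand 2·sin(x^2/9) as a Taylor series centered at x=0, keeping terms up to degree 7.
-x^6/2187 + 2·x^2/9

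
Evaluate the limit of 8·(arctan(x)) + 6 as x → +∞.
Evaluate the dominant behaviour as x → +∞; each term tends to a finite value or vanishes.
Limit = 6 + 4·π.

Final answer: 6 + 4·π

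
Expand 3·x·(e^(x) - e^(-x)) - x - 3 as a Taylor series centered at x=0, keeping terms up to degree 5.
x^4 + 6·x^2 - x - 3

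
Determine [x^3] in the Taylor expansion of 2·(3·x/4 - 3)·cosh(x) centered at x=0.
Expand to order 3: 2·(3·x/4 - 3)·cosh(x) = 3·x^3/4 - 3·x^2 + 3·x/2 - 6 + O(x^4).
The coefficient of x^3 is 3/4.

Final answer: 3/4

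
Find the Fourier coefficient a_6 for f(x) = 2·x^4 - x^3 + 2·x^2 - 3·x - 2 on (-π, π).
a_6 = (1/π) ∫_{-π}^{π} f(x)·cos(6x) dx.
Evaluate the integral (use parity and integration by parts as needed): a_6 = 4/27 + 4·π^2/9.

Final answer: 4/27 + 4·π^2/9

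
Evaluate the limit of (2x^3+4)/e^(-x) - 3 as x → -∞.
The quotient is an ∞/∞ indeterminate form as x → -∞.
Compare growth rates of the dominant terms (exponentials ≫ polynomials ≫ logarithms), or apply L'Hôpital's rule; the quotient → 0.
Adding the constant: 0 - 3 = -3. Limit = -3.

Final answer: -3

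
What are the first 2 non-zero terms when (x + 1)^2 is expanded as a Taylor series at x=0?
2·x + 1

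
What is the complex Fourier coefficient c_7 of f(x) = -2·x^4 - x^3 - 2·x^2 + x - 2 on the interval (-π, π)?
Compute the real Fourier coefficients first: a_7 = 296/2401 + 16·π^2/49, b_7 = 110/343 - 2·π^2/7.
Then c_7 = (a_7 − i·b_7)/2 = 148/2401 + 8·π^2/49 - 55·i/343 + i·π^2/7.

Final answer: 148/2401 + 8·π^2/49 - 55·i/343 + i·π^2/7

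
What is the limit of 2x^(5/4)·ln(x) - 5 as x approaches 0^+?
The product is a 0·∞ indeterminate form at x → 0⁺.
Rewrite the product as 2·ln(x) / x^(-5/4) and apply L'Hôpital, or use the standard hierarchy x^(-5/4) ≫ |ln x| as x → 0⁺.
The indeterminate product → 0, so the limit = -5.

Final answer: -5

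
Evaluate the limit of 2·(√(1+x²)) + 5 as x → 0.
Direct substitution at x = 0 gives 7.

Final answer: 7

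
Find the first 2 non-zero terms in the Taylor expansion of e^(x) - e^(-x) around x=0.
x^3/3 + 2·x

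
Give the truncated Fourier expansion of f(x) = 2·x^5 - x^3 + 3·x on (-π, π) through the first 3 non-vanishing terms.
(-82·π^2 + 4·π^4 + 498)·sin(x) + (-2·π^4 - 39/2 + 11·π^2)·sin(2·x) + (-98·π^2/27 + 358/81 + 4·π^4/3)·sin(3·x)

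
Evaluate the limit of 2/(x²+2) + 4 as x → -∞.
Evaluate the dominant behaviour as x → -∞; each term tends to a finite value or vanishes.
Limit = 4.

Final answer: 4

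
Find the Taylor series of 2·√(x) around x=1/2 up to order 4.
√(2) + √(2)·(x - 1/2) - √(2)·(x - 1/2)^2/2 + √(2)·(x - 1/2)^3/2 - 5·√(2)·(x - 1/2)^4/8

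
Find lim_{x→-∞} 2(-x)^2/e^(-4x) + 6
The quotient is an ∞/∞ indeterminate form as x → -∞.
Compare growth rates of the dominant terms (exponentials ≫ polynomials ≫ logarithms), or apply L'Hôpital's rule; the quotient → 0.
Adding the constant: 0 + 6 = 6. Limit = 6.

Final answer: 6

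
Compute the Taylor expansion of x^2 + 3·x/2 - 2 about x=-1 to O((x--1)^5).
-5/2 - (x + 1)/2 + (x + 1)^2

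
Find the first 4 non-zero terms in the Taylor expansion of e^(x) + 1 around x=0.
x^3/6 + x^2/2 + x + 2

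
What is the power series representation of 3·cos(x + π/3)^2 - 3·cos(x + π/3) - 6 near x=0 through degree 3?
3·√(3)·x^3/4 + 9·x^2/4 - 27/4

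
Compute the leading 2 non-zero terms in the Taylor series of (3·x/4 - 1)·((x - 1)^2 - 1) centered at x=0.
-5·x^2/2 + 2·x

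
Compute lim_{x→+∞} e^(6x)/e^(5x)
This is an ∞/∞ indeterminate form as x → +∞.
Rewrite e^(6x)/e^(5x) = e^((6−5)x) = e^(x); the exponent coefficient is 1 > 0 so e^(x) → ∞.
Limit = ∞.

Final answer: ∞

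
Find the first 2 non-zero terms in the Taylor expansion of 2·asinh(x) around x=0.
-x^3/3 + 2·x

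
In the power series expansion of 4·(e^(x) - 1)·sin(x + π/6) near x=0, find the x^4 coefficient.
Expand to order 4: 4·(e^(x) - 1)·sin(x + π/6) = -5·x^4/12 + x^3·(-2/3 + √(3)) + x^2·(1 + 2·√(3)) + 2·x + O(x^5).
The coefficient of x^4 is -5/12.

Final answer: -5/12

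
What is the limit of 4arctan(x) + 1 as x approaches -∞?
Evaluate the dominant behaviour as x → -∞; each term tends to a finite value or vanishes.
Limit = 1 - 2·π.

Final answer: 1 - 2·π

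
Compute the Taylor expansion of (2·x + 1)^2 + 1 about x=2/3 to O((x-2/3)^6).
58/9 + 28·(x - 2/3)/3 + 4·(x - 2/3)^2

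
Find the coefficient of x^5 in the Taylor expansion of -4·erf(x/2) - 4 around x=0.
Expand to order 5: -4·erf(x/2) - 4 = -x^5/(40·√(π)) + x^3/(3·√(π)) - 4·x/√(π) - 4 + O(x^6).
The coefficient of x^5 is -1/(40·√(π)).

Final answer: -1/(40·√(π))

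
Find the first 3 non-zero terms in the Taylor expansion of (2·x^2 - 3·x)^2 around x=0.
4·x^4 - 12·x^3 + 9·x^2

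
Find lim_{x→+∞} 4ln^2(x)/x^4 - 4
The quotient is an ∞/∞ indeterminate form as x → +∞.
The polynomial denominator x^4 dominates the logarithmic numerator (any positive power of x ≫ ln^2(x) as x → ∞), so the quotient → 0.
Adding the constant: 0 - 4 = -4. Limit = -4.

Final answer: -4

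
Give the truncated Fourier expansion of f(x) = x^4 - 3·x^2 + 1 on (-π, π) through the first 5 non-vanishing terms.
(60 - 8·π^2)·cos(x) + (-6 + 2·π^2)·cos(2·x) + (52/27 - 8·π^2/9)·cos(3·x) + (-15/16 + π^2/2)·cos(4·x) - π^2 + 1 + π^4/5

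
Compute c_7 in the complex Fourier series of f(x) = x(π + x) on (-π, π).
Compute the real Fourier coefficients first: a_7 = -4/49, b_7 = 2·π/7.
Then c_7 = (a_7 − i·b_7)/2 = -2/49 - i·π/7.

Final answer: -2/49 - i·π/7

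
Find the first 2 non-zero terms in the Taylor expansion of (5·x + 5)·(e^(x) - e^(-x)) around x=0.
10·x^2 + 10·x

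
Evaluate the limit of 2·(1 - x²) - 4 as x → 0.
Direct substitution at x = 0 gives -2.

Final answer: -2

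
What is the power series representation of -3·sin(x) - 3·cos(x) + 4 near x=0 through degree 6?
x^6/240 - x^5/40 - x^4/8 + x^3/2 + 3·x^2/2 - 3·x + 1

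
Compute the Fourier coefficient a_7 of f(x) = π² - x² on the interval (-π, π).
a_7 = (1/π) ∫_{-π}^{π} f(x)·cos(7x) dx.
Evaluate the integral (use parity and integration by parts as needed): a_7 = 4/49.

Final answer: 4/49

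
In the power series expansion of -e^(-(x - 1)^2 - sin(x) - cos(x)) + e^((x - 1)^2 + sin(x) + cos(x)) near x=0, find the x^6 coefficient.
Expand to order 6: -e^(-(x - 1)^2 - sin(x) - cos(x)) + e^((x - 1)^2 + sin(x) + cos(x)) = x^6·(19·e^(-2)/720 + 21·e^(2)/80) - 5·x^5·e^(2)/12 + x^4·(-e^(-2)/24 + 5·e^(2)/8) + x^3·(-5·e^(2)/6 + e^(-2)/6) + x^2·e^(2) + x·(-e^(2) - e^(-2)) - e^(-2) + e^(2) + O(x^7).
The coefficient of x^6 is 19·e^(-2)/720 + 21·e^(2)/80.

Final answer: 19·e^(-2)/720 + 21·e^(2)/80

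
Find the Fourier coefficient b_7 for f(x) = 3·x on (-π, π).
b_7 = (1/π) ∫_{-π}^{π} f(x)·sin(7x) dx.
Evaluate the integral (use parity and integration by parts as needed): b_7 = 6/7.

Final answer: 6/7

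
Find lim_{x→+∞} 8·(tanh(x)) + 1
Evaluate the dominant behaviour as x → +∞; each term tends to a finite value or vanishes.
Limit = 9.

Final answer: 9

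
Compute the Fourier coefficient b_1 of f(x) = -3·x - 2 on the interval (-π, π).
b_1 = (1/π) ∫_{-π}^{π} f(x)·sin(1x) dx.
Evaluate the integral (use parity and integration by parts as needed): b_1 = -6.

Final answer: -6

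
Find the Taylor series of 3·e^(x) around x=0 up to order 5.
x^5/40 + x^4/8 + x^3/2 + 3·x^2/2 + 3·x + 3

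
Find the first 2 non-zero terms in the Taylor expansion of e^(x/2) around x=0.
x/2 + 1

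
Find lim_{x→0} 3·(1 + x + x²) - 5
Direct substitution at x = 0 gives -2.

Final answer: -2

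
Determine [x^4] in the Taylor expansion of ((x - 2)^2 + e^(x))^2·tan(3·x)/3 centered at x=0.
Expand to order 4: ((x - 2)^2 + e^(x))^2·tan(3·x)/3 = -292·x^4/3 + 99·x^3 - 30·x^2 + 25·x + O(x^5).
The coefficient of x^4 is -292/3.

Final answer: -292/3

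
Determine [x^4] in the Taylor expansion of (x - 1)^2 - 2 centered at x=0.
Expand to order 4: (x - 1)^2 - 2 = x^2 - 2·x - 1 + O(x^5).
The coefficient of x^4 is 0.

Final answer: 0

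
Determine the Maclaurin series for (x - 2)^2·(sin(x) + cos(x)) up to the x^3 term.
7·x^3/3 - 5·x^2 + 4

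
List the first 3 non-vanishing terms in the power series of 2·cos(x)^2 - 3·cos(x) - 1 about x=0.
13·x^4/24 - x^2/2 - 2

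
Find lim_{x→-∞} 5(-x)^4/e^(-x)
This is an ∞/∞ indeterminate form as x → -∞.
Compare growth rates of the dominant terms (exponentials ≫ polynomials ≫ logarithms), or apply L'Hôpital's rule; the quotient → 0.
Limit = 0.

Final answer: 0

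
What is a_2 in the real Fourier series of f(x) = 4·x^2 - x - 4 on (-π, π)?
a_2 = (1/π) ∫_{-π}^{π} f(x)·cos(2x) dx.
Evaluate the integral (use parity and integration by parts as needed): a_2 = 4.

Final answer: 4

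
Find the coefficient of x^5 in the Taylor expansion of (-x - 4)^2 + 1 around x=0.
Expand to order 5: (-x - 4)^2 + 1 = x^2 + 8·x + 17 + O(x^6).
The coefficient of x^5 is 0.

Final answer: 0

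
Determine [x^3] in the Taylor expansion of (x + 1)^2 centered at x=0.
Expand to order 3: (x + 1)^2 = x^2 + 2·x + 1 + O(x^4).
The coefficient of x^3 is 0.

Final answer: 0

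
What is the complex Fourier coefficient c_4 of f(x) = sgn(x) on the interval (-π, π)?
Compute the real Fourier coefficients first: a_4 = 0, b_4 = 0.
Then c_4 = (a_4 − i·b_4)/2 = 0.

Final answer: 0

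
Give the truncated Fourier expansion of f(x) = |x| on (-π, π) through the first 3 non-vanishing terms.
-4·cos(x)/π - 4·cos(3·x)/(9·π) + π/2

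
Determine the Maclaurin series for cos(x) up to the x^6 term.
-x^6/720 + x^4/24 - x^2/2 + 1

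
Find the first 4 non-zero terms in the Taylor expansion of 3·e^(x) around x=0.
x^3/2 + 3·x^2/2 + 3·x + 3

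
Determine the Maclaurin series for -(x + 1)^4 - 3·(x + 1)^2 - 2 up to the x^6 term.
-x^4 - 4·x^3 - 9·x^2 - 10·x - 6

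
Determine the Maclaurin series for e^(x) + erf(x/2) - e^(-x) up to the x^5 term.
x^5·(1/(160·√(π)) + 1/60) + x^3·(1/3 - 1/(12·√(π))) + x·(1/√(π) + 2)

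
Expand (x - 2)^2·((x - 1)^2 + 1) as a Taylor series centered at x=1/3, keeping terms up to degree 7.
325/81 - 230·(x - 1/3)/27 + 26·(x - 1/3)^2/3 - 14·(x - 1/3)^3/3 + (x - 1/3)^4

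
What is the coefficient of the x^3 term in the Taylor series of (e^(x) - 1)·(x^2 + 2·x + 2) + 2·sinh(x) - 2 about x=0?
Expand to order 3: (e^(x) - 1)·(x^2 + 2·x + 2) + 2·sinh(x) - 2 = 8·x^3/3 + 3·x^2 + 4·x - 2 + O(x^4).
The coefficient of x^3 is 8/3.

Final answer: 8/3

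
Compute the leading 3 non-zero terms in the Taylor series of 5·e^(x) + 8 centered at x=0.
5·x^2/2 + 5·x + 13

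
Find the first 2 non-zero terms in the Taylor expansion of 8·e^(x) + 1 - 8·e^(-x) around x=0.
16·x + 1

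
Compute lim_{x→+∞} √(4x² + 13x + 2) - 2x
As x → +∞: multiply by the conjugate to get (13x+2)/(√(4x²+13x+2)+2x); the denominator ~ 4x, so the limit is 13/4.
Limit = 13/4.

Final answer: 13/4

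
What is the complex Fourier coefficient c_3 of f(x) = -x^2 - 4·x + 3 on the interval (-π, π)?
Compute the real Fourier coefficients first: a_3 = 4/9, b_3 = -8/3.
Then c_3 = (a_3 − i·b_3)/2 = 2/9 + 4·i/3.

Final answer: 2/9 + 4·i/3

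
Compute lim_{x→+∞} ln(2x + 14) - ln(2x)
This is an ∞ − ∞ indeterminate form.
Combine the logarithms: ln(2x+14) − ln(2x) = ln((2x+14)/(2x)) = ln(1 + 14/(2x)) → ln(1) = 0.
Limit = 0.

Final answer: 0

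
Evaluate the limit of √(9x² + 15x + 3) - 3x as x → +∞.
As x → +∞: multiply by the conjugate to get (15x+3)/(√(9x²+15x+3)+3x); the denominator ~ 6x, so the limit is 15/6 = 5/2.
Limit = 5/2.

Final answer: 5/2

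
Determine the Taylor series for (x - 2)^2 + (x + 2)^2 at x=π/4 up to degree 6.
π^2/8 + 8 + π·(x - π/4) + 2·(x - π/4)^2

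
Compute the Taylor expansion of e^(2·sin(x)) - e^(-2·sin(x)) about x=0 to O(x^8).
-19·x^7/180 - 23·x^5/30 + 2·x^3 + 4·x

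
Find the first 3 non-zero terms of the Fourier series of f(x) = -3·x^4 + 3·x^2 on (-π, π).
(-156 + 24·π^2)·cos(x) + (12 - 6·π^2)·cos(2·x) - 3·π^4/5 + π^2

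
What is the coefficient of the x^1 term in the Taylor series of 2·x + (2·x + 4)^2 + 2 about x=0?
Expand to order 1: 2·x + (2·x + 4)^2 + 2 = 18·x + 18 + O(x^2).
The coefficient of x^1 is 18.

Final answer: 18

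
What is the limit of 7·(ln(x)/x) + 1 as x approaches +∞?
Evaluate the dominant behaviour as x → +∞; each term tends to a finite value or vanishes.
Limit = 1.

Final answer: 1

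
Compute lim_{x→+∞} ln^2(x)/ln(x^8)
This is an ∞/∞ indeterminate form as x → +∞.
Write ln(x^8) = 8·ln(x), reducing the quotient to ln(x)/8 → ∞.
Limit = ∞.

Final answer: ∞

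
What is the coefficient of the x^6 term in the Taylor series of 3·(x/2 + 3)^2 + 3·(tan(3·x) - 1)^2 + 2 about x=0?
Expand to order 6: 3·(x/2 + 3)^2 + 3·(tan(3·x) - 1)^2 + 2 = 4131·x^6/5 - 972·x^5/5 + 162·x^4 - 54·x^3 + 111·x^2/4 - 9·x + 32 + O(x^7).
The coefficient of x^6 is 4131/5.

Final answer: 4131/5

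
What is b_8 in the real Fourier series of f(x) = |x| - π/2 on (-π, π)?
b_8 = (1/π) ∫_{-π}^{π} f(x)·sin(8x) dx.
Evaluate the integral (use parity and integration by parts as needed): b_8 = 0.

Final answer: 0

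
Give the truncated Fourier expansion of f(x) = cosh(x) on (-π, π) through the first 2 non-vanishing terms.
-cos(x)·sinh(π)/π + sinh(π)/π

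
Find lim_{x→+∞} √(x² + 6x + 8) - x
This is an ∞ − ∞ indeterminate form.
Multiply and divide by the conjugate √(x²+6x + 8) + x; the x² terms cancel, leaving (6x + 8)/(√(x²+6x + 8)+x) → 6/2 = 3.
Limit = 3.

Final answer: 3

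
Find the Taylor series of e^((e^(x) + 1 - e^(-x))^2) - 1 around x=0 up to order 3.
82·e·x^3/3 + 12·e·x^2 + 4·e·x - 1 + e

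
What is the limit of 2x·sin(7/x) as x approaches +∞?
As x → +∞: let u = 7/x → 0⁺; then 2·x·sin(7/x) = 2·7·sin(u)/u → 2·7·1 = 14.
Limit = 14.

Final answer: 14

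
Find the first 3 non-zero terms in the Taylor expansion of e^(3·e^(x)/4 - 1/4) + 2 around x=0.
21·x^2·e^(1/2)/32 + 3·x·e^(1/2)/4 + e^(1/2) + 2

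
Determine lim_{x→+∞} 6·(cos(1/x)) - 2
Evaluate the dominant behaviour as x → +∞; each term tends to a finite value or vanishes.
Limit = 4.

Final answer: 4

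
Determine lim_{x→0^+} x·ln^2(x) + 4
The product is a 0·∞ indeterminate form at x → 0⁺.
Rewrite the product as ln^2(x) / x^(-1) and apply L'Hôpital, or use the standard hierarchy x^(-1) ≫ |ln x|^2 as x → 0⁺.
The indeterminate product → 0, so the limit = 4.

Final answer: 4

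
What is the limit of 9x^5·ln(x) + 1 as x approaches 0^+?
The product is a 0·∞ indeterminate form at x → 0⁺.
Rewrite the product as 9·ln(x) / x^(-5) and apply L'Hôpital, or use the standard hierarchy x^(-5) ≫ |ln x| as x → 0⁺.
The indeterminate product → 0, so the limit = 1.

Final answer: 1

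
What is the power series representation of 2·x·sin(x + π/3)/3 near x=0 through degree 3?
-√(3)·x^3/6 + x^2/3 + √(3)·x/3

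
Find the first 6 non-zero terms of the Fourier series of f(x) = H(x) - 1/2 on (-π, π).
2·sin(x)/π + 2·sin(3·x)/(3·π) + 2·sin(5·x)/(5·π) + 2·sin(7·x)/(7·π) + 2·sin(9·x)/(9·π) + 2·sin(11·x)/(11·π)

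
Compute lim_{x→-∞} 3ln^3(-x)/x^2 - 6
The quotient is an ∞/∞ indeterminate form as x → -∞.
Compare growth rates of the dominant terms (exponentials ≫ polynomials ≫ logarithms), or apply L'Hôpital's rule; the quotient → 0.
Adding the constant: 0 - 6 = -6. Limit = -6.

Final answer: -6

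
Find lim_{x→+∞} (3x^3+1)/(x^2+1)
This is an ∞/∞ indeterminate form as x → +∞.
Divide numerator and denominator by x^3 and let the lower-order terms vanish; the numerator's degree 3 exceeds the denominator's degree 2, so the quotient diverges.
Limit = ∞.

Final answer: ∞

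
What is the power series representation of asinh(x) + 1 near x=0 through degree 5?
3·x^5/40 - x^3/6 + x + 1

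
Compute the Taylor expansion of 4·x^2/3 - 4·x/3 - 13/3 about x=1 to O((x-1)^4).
-13/3 + 4·(x - 1)/3 + 4·(x - 1)^2/3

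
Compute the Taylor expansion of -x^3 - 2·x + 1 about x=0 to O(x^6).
-x^3 - 2·x + 1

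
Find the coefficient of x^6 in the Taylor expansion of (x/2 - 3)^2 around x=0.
Expand to order 6: (x/2 - 3)^2 = x^2/4 - 3·x + 9 + O(x^7).
The coefficient of x^6 is 0.

Final answer: 0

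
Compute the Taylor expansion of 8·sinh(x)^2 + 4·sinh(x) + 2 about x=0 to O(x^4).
2·x^3/3 + 8·x^2 + 4·x + 2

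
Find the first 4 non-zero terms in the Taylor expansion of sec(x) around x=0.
61·x^6/720 + 5·x^4/24 + x^2/2 + 1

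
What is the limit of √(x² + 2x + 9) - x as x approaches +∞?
This is an ∞ − ∞ indeterminate form.
Multiply and divide by the conjugate √(x²+2x + 9) + x; the x² terms cancel, leaving (2x + 9)/(√(x²+2x + 9)+x) → 2/2 = 1.
Limit = 1.

Final answer: 1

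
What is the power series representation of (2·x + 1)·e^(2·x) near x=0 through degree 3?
16·x^3/3 + 6·x^2 + 4·x + 1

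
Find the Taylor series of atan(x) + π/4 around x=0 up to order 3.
-x^3/3 + x + π/4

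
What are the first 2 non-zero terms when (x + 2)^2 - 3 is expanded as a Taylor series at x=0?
4·x + 1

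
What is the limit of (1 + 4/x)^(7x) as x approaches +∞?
As x → +∞: write (1 + 4/x)^(7x) = ((1 + 4/x)^x)^7 → (e^4)^7 = e^28.
Limit = e^(28).

Final answer: e^(28)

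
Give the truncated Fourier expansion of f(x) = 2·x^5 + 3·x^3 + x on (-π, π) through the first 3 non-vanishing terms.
(-74·π^2 + 4·π^4 + 446)·sin(x) + (-2·π^4 - 23/2 + 7·π^2)·sin(2·x) + (-26·π^2/27 + 106/81 + 4·π^4/3)·sin(3·x)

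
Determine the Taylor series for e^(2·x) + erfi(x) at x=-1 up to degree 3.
(-e^(2)·erfi(1) + 1)·e^(-2) + (2·√(π) + 2·e^(3))·e^(-2)·(x + 1)/√(π) + (-2·e^(3) + 2·√(π))·e^(-2)·(x + 1)^2/√(π) + (4·√(π) + 6·e^(3))·e^(-2)·(x + 1)^3/(3·√(π))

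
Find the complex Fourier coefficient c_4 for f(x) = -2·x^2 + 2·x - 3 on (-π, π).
Compute the real Fourier coefficients first: a_4 = -1/2, b_4 = -1.
Then c_4 = (a_4 − i·b_4)/2 = -1/4 + i/2.

Final answer: -1/4 + i/2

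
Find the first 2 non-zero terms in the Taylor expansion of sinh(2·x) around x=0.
4·x^3/3 + 2·x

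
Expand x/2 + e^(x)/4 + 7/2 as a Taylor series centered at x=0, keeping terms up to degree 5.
x^5/480 + x^4/96 + x^3/24 + x^2/8 + 3·x/4 + 15/4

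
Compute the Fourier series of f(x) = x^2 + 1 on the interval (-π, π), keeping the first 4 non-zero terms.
-4·cos(x) + cos(2·x) - 4·cos(3·x)/9 + 1 + π^2/3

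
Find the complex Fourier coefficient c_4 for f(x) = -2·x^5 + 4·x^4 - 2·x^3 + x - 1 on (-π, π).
Compute the real Fourier coefficients first: a_4 = -3/4 + 2·π^2, b_4 = -π^2/4 - 13/32 + π^4.
Then c_4 = (a_4 − i·b_4)/2 = -3/8 + π^2 - i·π^4/2 + 13·i/64 + i·π^2/8.

Final answer: -3/8 + π^2 - i·π^4/2 + 13·i/64 + i·π^2/8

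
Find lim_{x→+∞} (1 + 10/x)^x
As x → +∞: this is the defining limit (1 + 10/x)^x → e^10.
Limit = e^(10).

Final answer: e^(10)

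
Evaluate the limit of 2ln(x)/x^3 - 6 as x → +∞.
The quotient is an ∞/∞ indeterminate form as x → +∞.
The polynomial denominator x^3 dominates the logarithmic numerator (any positive power of x ≫ ln(x) as x → ∞), so the quotient → 0.
Adding the constant: 0 - 6 = -6. Limit = -6.

Final answer: -6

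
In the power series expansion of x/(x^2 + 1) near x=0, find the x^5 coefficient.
Expand to order 5: x/(x^2 + 1) = x^5 - x^3 + x + O(x^6).
The coefficient of x^5 is 1.

Final answer: 1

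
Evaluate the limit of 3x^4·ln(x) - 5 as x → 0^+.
The product is a 0·∞ indeterminate form at x → 0⁺.
Rewrite the product as 3·ln(x) / x^(-4) and apply L'Hôpital, or use the standard hierarchy x^(-4) ≫ |ln x| as x → 0⁺.
The indeterminate product → 0, so the limit = -5.

Final answer: -5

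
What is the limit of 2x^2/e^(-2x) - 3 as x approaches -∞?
The quotient is an ∞/∞ indeterminate form as x → -∞.
Compare growth rates of the dominant terms (exponentials ≫ polynomials ≫ logarithms), or apply L'Hôpital's rule; the quotient → 0.
Adding the constant: 0 - 3 = -3. Limit = -3.

Final answer: -3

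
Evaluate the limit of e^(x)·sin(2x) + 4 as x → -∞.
Evaluate the dominant behaviour as x → -∞; each term tends to a finite value or vanishes.
Limit = 4.

Final answer: 4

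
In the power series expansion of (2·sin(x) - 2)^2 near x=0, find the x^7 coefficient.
Expand to order 7: (2·sin(x) - 2)^2 = x^7/630 + 8·x^6/45 - x^5/15 - 4·x^4/3 + 4·x^3/3 + 4·x^2 - 8·x + 4 + O(x^8).
The coefficient of x^7 is 1/630.

Final answer: 1/630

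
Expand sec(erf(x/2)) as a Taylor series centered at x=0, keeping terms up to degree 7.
x^6·(-(1/(24·π^2) + 1/(12·π))/π + 1/(72·π^2) + 7/(720·π) + 91/(720·π^3)) + x^4·(-1/(12·π) + 5/(24·π^2)) + x^2/(2·π) + 1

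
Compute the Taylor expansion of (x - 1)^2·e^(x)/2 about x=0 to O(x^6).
11·x^5/240 + 5·x^4/48 + x^3/12 - x^2/4 - x/2 + 1/2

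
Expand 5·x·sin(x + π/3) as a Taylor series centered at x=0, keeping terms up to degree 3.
-5·√(3)·x^3/4 + 5·x^2/2 + 5·√(3)·x/2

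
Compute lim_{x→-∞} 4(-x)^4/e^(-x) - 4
The quotient is an ∞/∞ indeterminate form as x → -∞.
Compare growth rates of the dominant terms (exponentials ≫ polynomials ≫ logarithms), or apply L'Hôpital's rule; the quotient → 0.
Adding the constant: 0 - 4 = -4. Limit = -4.

Final answer: -4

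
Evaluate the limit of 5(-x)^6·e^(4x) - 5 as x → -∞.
The product is a 0·∞ indeterminate form at x → -∞.
Rewrite the product as 5(-x)^6 / e^(-4x) (an ∞/∞ form) and apply L'Hôpital, or use the standard hierarchy e^(4|x|) ≫ |(-x)^6| as x → -∞.
The indeterminate product → 0, so the limit = -5.

Final answer: -5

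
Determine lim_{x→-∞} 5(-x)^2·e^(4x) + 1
The product is a 0·∞ indeterminate form at x → -∞.
Rewrite the product as 5(-x)^2 / e^(-4x) (an ∞/∞ form) and apply L'Hôpital, or use the standard hierarchy e^(4|x|) ≫ |(-x)^2| as x → -∞.
The indeterminate product → 0, so the limit = 1.

Final answer: 1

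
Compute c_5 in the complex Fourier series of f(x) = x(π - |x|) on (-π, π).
Compute the real Fourier coefficients first: a_5 = 0, b_5 = 8/(125·π).
Then c_5 = (a_5 − i·b_5)/2 = -4·i/(125·π).

Final answer: -4·i/(125·π)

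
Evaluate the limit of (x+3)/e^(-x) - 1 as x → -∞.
The quotient is an ∞/∞ indeterminate form as x → -∞.
Compare growth rates of the dominant terms (exponentials ≫ polynomials ≫ logarithms), or apply L'Hôpital's rule; the quotient → 0.
Adding the constant: 0 - 1 = -1. Limit = -1.

Final answer: -1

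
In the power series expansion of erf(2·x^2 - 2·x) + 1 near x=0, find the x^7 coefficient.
Expand to order 7: erf(2·x^2 - 2·x) + 1 = -1216·x^7/(21·√(π)) + 80·x^6/(3·√(π)) + 48·x^5/(5·√(π)) - 16·x^4/√(π) + 16·x^3/(3·√(π)) + 4·x^2/√(π) - 4·x/√(π) + 1 + O(x^8).
The coefficient of x^7 is -1216/(21·√(π)).

Final answer: -1216/(21·√(π))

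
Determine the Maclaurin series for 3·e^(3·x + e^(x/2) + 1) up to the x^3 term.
365·x^3·e^(2)/16 + 75·x^2·e^(2)/4 + 21·x·e^(2)/2 + 3·e^(2)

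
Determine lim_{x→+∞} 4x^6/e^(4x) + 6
The quotient is an ∞/∞ indeterminate form as x → +∞.
The exponential denominator e^(4x) dominates the polynomial numerator (e^x ≫ x^6 as x → ∞), so the quotient → 0.
Adding the constant: 0 + 6 = 6. Limit = 6.

Final answer: 6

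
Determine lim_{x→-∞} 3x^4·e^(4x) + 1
The product is a 0·∞ indeterminate form at x → -∞.
Rewrite the product as 3x^4 / e^(-4x) (an ∞/∞ form) and apply L'Hôpital, or use the standard hierarchy e^(4|x|) ≫ |x^4| as x → -∞.
The indeterminate product → 0, so the limit = 1.

Final answer: 1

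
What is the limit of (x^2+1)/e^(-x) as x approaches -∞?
This is an ∞/∞ indeterminate form as x → -∞.
Compare growth rates of the dominant terms (exponentials ≫ polynomials ≫ logarithms), or apply L'Hôpital's rule; the quotient → 0.
Limit = 0.

Final answer: 0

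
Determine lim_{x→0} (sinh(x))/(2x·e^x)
Both numerator and denominator → 0 as x → 0; this is a 0/0 indeterminate form.
Expand each to leading order near x = 0: numerator ~ x, denominator ~ 2·x.
The limit of the ratio is 1/2.

Final answer: 1/2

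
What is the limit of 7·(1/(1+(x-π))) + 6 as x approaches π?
Direct substitution at x = π gives 13.

Final answer: 13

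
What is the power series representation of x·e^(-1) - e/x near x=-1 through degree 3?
(-1 + e^(2))·e^(-1) + (1 + e^(2))·e^(-1)·(x + 1) + e·(x + 1)^2 + e·(x + 1)^3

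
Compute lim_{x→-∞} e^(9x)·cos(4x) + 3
Evaluate the dominant behaviour as x → -∞; each term tends to a finite value or vanishes.
Limit = 3.

Final answer: 3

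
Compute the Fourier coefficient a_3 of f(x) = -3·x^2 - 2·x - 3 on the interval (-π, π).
a_3 = (1/π) ∫_{-π}^{π} f(x)·cos(3x) dx.
Evaluate the integral (use parity and integration by parts as needed): a_3 = 4/3.

Final answer: 4/3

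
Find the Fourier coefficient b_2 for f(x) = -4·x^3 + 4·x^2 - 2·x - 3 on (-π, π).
b_2 = (1/π) ∫_{-π}^{π} f(x)·sin(2x) dx.
Evaluate the integral (use parity and integration by parts as needed): b_2 = -4 + 4·π^2.

Final answer: -4 + 4·π^2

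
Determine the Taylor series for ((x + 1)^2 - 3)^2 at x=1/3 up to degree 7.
121/81 - 176·(x - 1/3)/27 + 14·(x - 1/3)^2/3 + 16·(x - 1/3)^3/3 + (x - 1/3)^4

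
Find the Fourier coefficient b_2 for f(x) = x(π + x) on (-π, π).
b_2 = (1/π) ∫_{-π}^{π} f(x)·sin(2x) dx.
Evaluate the integral (use parity and integration by parts as needed): b_2 = -π.

Final answer: -π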